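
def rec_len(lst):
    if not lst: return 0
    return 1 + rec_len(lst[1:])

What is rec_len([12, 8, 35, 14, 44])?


rec_len([12, 8, 35, 14, 44]) = 1 + rec_len([8, 35, 14, 44])
rec_len([8, 35, 14, 44]) = 1 + rec_len([35, 14, 44])
rec_len([35, 14, 44]) = 1 + rec_len([14, 44])
rec_len([14, 44]) = 1 + rec_len([44])
rec_len([44]) = 1 + rec_len([])
rec_len([]) = 0  (base case)
Unwinding: 1 + 1 + 1 + 1 + 1 + 0 = 5

5


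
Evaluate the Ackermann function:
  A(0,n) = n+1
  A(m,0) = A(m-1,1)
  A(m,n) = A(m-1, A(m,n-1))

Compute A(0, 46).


A(0, 46) = 47
Result: A(0, 46) = 47

47


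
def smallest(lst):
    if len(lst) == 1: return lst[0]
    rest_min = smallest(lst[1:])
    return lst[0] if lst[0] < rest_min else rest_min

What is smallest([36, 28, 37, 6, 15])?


smallest([36, 28, 37, 6, 15]): compare 36 with smallest([28, 37, 6, 15])
smallest([28, 37, 6, 15]): compare 28 with smallest([37, 6, 15])
smallest([37, 6, 15]): compare 37 with smallest([6, 15])
smallest([6, 15]): compare 6 with smallest([15])
smallest([15]) = 15  (base case)
Compare 6 with 15 -> 6
Compare 37 with 6 -> 6
Compare 28 with 6 -> 6
Compare 36 with 6 -> 6

6


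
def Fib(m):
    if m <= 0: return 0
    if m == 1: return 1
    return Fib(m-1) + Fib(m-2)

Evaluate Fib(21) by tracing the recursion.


Computing Fib(21) bottom-up:
Fib(0) = 0
Fib(1) = 1
Fib(2) = Fib(1) + Fib(0) = 1 + 0 = 1
Fib(3) = Fib(2) + Fib(1) = 1 + 1 = 2
Fib(4) = Fib(3) + Fib(2) = 2 + 1 = 3
Fib(5) = Fib(4) + Fib(3) = 3 + 2 = 5
Fib(6) = Fib(5) + Fib(4) = 5 + 3 = 8
Fib(7) = Fib(6) + Fib(5) = 8 + 5 = 13
Fib(8) = Fib(7) + Fib(6) = 13 + 8 = 21
Fib(9) = Fib(8) + Fib(7) = 21 + 13 = 34
Fib(10) = Fib(9) + Fib(8) = 34 + 21 = 55
Fib(11) = Fib(10) + Fib(9) = 55 + 34 = 89
Fib(12) = Fib(11) + Fib(10) = 89 + 55 = 144
Fib(13) = Fib(12) + Fib(11) = 144 + 89 = 233
Fib(14) = Fib(13) + Fib(12) = 233 + 144 = 377
Fib(15) = Fib(14) + Fib(13) = 377 + 233 = 610
Fib(16) = Fib(15) + Fib(14) = 610 + 377 = 987
Fib(17) = Fib(16) + Fib(15) = 987 + 610 = 1597
Fib(18) = Fib(17) + Fib(16) = 1597 + 987 = 2584
Fib(19) = Fib(18) + Fib(17) = 2584 + 1597 = 4181
Fib(20) = Fib(19) + Fib(18) = 4181 + 2584 = 6765
Fib(21) = Fib(20) + Fib(19) = 6765 + 4181 = 10946

10946


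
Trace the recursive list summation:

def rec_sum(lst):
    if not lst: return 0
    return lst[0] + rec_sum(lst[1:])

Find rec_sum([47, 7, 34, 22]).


rec_sum([47, 7, 34, 22]) = 47 + rec_sum([7, 34, 22])
rec_sum([7, 34, 22]) = 7 + rec_sum([34, 22])
rec_sum([34, 22]) = 34 + rec_sum([22])
rec_sum([22]) = 22 + rec_sum([])
rec_sum([]) = 0  (base case)
Total: 47 + 7 + 34 + 22 + 0 = 110

110


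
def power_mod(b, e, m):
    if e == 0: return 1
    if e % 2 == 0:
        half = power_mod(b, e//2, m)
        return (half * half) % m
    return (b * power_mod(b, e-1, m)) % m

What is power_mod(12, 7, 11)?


power_mod(12, 7, 11): e is odd, compute power_mod(12, 6, 11)
  power_mod(12, 6, 11): e is even, compute power_mod(12, 3, 11)
    power_mod(12, 3, 11): e is odd, compute power_mod(12, 2, 11)
      power_mod(12, 2, 11): e is even, compute power_mod(12, 1, 11)
        power_mod(12, 1, 11): e is odd, compute power_mod(12, 0, 11)
          power_mod(12, 0, 11) = 1
        (12 * 1) % 11 = 1
      half=1, (1*1) % 11 = 1
    (12 * 1) % 11 = 1
  half=1, (1*1) % 11 = 1
(12 * 1) % 11 = 1

1


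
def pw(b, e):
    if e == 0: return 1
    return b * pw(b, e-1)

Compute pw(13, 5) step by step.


pw(13, 5)
= 13 * pw(13, 4)
= 13 * 13 * pw(13, 3)
= 13 * 13 * 13 * pw(13, 2)
= 13 * 13 * 13 * 13 * pw(13, 1)
= 13 * 13 * 13 * 13 * 13 * pw(13, 0)
= 13 * 13 * 13 * 13 * 13 * 1
= 371293

371293


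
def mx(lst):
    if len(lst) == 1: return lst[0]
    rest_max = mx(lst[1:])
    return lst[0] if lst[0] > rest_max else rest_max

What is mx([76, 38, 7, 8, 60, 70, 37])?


mx([76, 38, 7, 8, 60, 70, 37]): compare 76 with mx([38, 7, 8, 60, 70, 37])
mx([38, 7, 8, 60, 70, 37]): compare 38 with mx([7, 8, 60, 70, 37])
mx([7, 8, 60, 70, 37]): compare 7 with mx([8, 60, 70, 37])
mx([8, 60, 70, 37]): compare 8 with mx([60, 70, 37])
mx([60, 70, 37]): compare 60 with mx([70, 37])
mx([70, 37]): compare 70 with mx([37])
mx([37]) = 37  (base case)
Compare 70 with 37 -> 70
Compare 60 with 70 -> 70
Compare 8 with 70 -> 70
Compare 7 with 70 -> 70
Compare 38 with 70 -> 70
Compare 76 with 70 -> 76

76


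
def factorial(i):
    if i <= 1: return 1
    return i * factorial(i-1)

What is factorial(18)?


factorial(18)
= 18 * factorial(17)
= 18 * 17 * factorial(16)
= 18 * 17 * 16 * factorial(15)
= 18 * 17 * 16 * 15 * factorial(14)
= 18 * 17 * 16 * 15 * 14 * factorial(13)
= 18 * 17 * 16 * 15 * 14 * 13 * factorial(12)
= 18 * 17 * 16 * 15 * 14 * 13 * 12 * factorial(11)
= 18 * 17 * 16 * 15 * 14 * 13 * 12 * 11 * factorial(10)
= 18 * 17 * 16 * 15 * 14 * 13 * 12 * 11 * 10 * factorial(9)
= 18 * 17 * 16 * 15 * 14 * 13 * 12 * 11 * 10 * 9 * factorial(8)
= 18 * 17 * 16 * 15 * 14 * 13 * 12 * 11 * 10 * 9 * 8 * factorial(7)
= 18 * 17 * 16 * 15 * 14 * 13 * 12 * 11 * 10 * 9 * 8 * 7 * factorial(6)
= 18 * 17 * 16 * 15 * 14 * 13 * 12 * 11 * 10 * 9 * 8 * 7 * 6 * factorial(5)
= 18 * 17 * 16 * 15 * 14 * 13 * 12 * 11 * 10 * 9 * 8 * 7 * 6 * 5 * factorial(4)
= 18 * 17 * 16 * 15 * 14 * 13 * 12 * 11 * 10 * 9 * 8 * 7 * 6 * 5 * 4 * factorial(3)
= 18 * 17 * 16 * 15 * 14 * 13 * 12 * 11 * 10 * 9 * 8 * 7 * 6 * 5 * 4 * 3 * factorial(2)
= 18 * 17 * 16 * 15 * 14 * 13 * 12 * 11 * 10 * 9 * 8 * 7 * 6 * 5 * 4 * 3 * 2 * factorial(1)
= 18 * 17 * 16 * 15 * 14 * 13 * 12 * 11 * 10 * 9 * 8 * 7 * 6 * 5 * 4 * 3 * 2 * 1
= 6402373705728000

6402373705728000


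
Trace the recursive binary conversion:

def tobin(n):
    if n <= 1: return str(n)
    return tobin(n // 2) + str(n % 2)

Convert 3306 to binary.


tobin(3306) = tobin(1653) + '0'
tobin(1653) = tobin(826) + '1'
tobin(826) = tobin(413) + '0'
tobin(413) = tobin(206) + '1'
tobin(206) = tobin(103) + '0'
tobin(103) = tobin(51) + '1'
tobin(51) = tobin(25) + '1'
tobin(25) = tobin(12) + '1'
tobin(12) = tobin(6) + '0'
tobin(6) = tobin(3) + '0'
tobin(3) = tobin(1) + '1'
tobin(1) = '1'  (base case)
Concatenating: '1' + '1' + '0' + '0' + '1' + '1' + '1' + '0' + '1' + '0' + '1' + '0' = '110011101010'

110011101010


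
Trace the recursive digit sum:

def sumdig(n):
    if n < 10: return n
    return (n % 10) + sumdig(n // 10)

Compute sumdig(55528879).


sumdig(55528879) = 9 + sumdig(5552887)
sumdig(5552887) = 7 + sumdig(555288)
sumdig(555288) = 8 + sumdig(55528)
sumdig(55528) = 8 + sumdig(5552)
sumdig(5552) = 2 + sumdig(555)
sumdig(555) = 5 + sumdig(55)
sumdig(55) = 5 + sumdig(5)
sumdig(5) = 5  (base case)
Total: 9 + 7 + 8 + 8 + 2 + 5 + 5 + 5 = 49

49


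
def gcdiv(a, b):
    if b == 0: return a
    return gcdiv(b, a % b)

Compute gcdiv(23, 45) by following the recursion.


gcdiv(23, 45) = gcdiv(45, 23)
gcdiv(45, 23) = gcdiv(23, 22)
gcdiv(23, 22) = gcdiv(22, 1)
gcdiv(22, 1) = gcdiv(1, 0)
gcdiv(1, 0) = 1  (base case)

1


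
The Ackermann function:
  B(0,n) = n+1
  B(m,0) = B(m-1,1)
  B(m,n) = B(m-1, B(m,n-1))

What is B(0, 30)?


B(0, 30) = 31
Result: B(0, 30) = 31

31


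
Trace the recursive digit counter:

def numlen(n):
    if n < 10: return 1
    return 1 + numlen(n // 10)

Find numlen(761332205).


numlen(761332205) = 1 + numlen(76133220)
numlen(76133220) = 1 + numlen(7613322)
numlen(7613322) = 1 + numlen(761332)
numlen(761332) = 1 + numlen(76133)
numlen(76133) = 1 + numlen(7613)
numlen(7613) = 1 + numlen(761)
numlen(761) = 1 + numlen(76)
numlen(76) = 1 + numlen(7)
numlen(7) = 1  (base case: 7 < 10)
Unwinding: 1 + 1 + 1 + 1 + 1 + 1 + 1 + 1 + 1 = 9

9


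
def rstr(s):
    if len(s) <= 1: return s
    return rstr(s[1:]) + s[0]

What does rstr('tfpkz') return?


rstr('tfpkz') = rstr('fpkz') + 't'
rstr('fpkz') = rstr('pkz') + 'f'
rstr('pkz') = rstr('kz') + 'p'
rstr('kz') = rstr('z') + 'k'
rstr('z') = 'z'  (base case)
Concatenating: 'z' + 'k' + 'p' + 'f' + 't' = 'zkpft'

zkpft


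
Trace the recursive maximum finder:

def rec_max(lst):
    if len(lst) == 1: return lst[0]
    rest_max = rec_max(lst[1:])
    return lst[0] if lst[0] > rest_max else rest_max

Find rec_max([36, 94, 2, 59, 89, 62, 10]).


rec_max([36, 94, 2, 59, 89, 62, 10]): compare 36 with rec_max([94, 2, 59, 89, 62, 10])
rec_max([94, 2, 59, 89, 62, 10]): compare 94 with rec_max([2, 59, 89, 62, 10])
rec_max([2, 59, 89, 62, 10]): compare 2 with rec_max([59, 89, 62, 10])
rec_max([59, 89, 62, 10]): compare 59 with rec_max([89, 62, 10])
rec_max([89, 62, 10]): compare 89 with rec_max([62, 10])
rec_max([62, 10]): compare 62 with rec_max([10])
rec_max([10]) = 10  (base case)
Compare 62 with 10 -> 62
Compare 89 with 62 -> 89
Compare 59 with 89 -> 89
Compare 2 with 89 -> 89
Compare 94 with 89 -> 94
Compare 36 with 94 -> 94

94


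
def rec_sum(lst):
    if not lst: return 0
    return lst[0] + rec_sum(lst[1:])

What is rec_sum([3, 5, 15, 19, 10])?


rec_sum([3, 5, 15, 19, 10]) = 3 + rec_sum([5, 15, 19, 10])
rec_sum([5, 15, 19, 10]) = 5 + rec_sum([15, 19, 10])
rec_sum([15, 19, 10]) = 15 + rec_sum([19, 10])
rec_sum([19, 10]) = 19 + rec_sum([10])
rec_sum([10]) = 10 + rec_sum([])
rec_sum([]) = 0  (base case)
Total: 3 + 5 + 15 + 19 + 10 + 0 = 52

52


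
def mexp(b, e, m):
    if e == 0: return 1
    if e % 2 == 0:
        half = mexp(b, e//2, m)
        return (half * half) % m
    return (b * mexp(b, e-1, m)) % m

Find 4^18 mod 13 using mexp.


mexp(4, 18, 13): e is even, compute mexp(4, 9, 13)
  mexp(4, 9, 13): e is odd, compute mexp(4, 8, 13)
    mexp(4, 8, 13): e is even, compute mexp(4, 4, 13)
      mexp(4, 4, 13): e is even, compute mexp(4, 2, 13)
        mexp(4, 2, 13): e is even, compute mexp(4, 1, 13)
          mexp(4, 1, 13): e is odd, compute mexp(4, 0, 13)
          mexp(4, 0, 13) = 1
          (4 * 1) % 13 = 4
        half=4, (4*4) % 13 = 3
      half=3, (3*3) % 13 = 9
    half=9, (9*9) % 13 = 3
  (4 * 3) % 13 = 12
half=12, (12*12) % 13 = 1

1


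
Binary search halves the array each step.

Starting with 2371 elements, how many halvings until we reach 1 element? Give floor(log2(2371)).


2371 / 2 = 1185
1185 / 2 = 592
592 / 2 = 296
296 / 2 = 148
148 / 2 = 74
74 / 2 = 37
37 / 2 = 18
18 / 2 = 9
9 / 2 = 4
4 / 2 = 2
2 / 2 = 1
Reached 1 after 11 halvings

11


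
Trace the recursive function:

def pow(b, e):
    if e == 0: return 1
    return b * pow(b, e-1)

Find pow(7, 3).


pow(7, 3)
= 7 * pow(7, 2)
= 7 * 7 * pow(7, 1)
= 7 * 7 * 7 * pow(7, 0)
= 7 * 7 * 7 * 1
= 343

343


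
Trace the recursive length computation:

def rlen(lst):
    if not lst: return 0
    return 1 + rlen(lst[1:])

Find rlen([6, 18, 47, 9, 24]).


rlen([6, 18, 47, 9, 24]) = 1 + rlen([18, 47, 9, 24])
rlen([18, 47, 9, 24]) = 1 + rlen([47, 9, 24])
rlen([47, 9, 24]) = 1 + rlen([9, 24])
rlen([9, 24]) = 1 + rlen([24])
rlen([24]) = 1 + rlen([])
rlen([]) = 0  (base case)
Unwinding: 1 + 1 + 1 + 1 + 1 + 0 = 5

5


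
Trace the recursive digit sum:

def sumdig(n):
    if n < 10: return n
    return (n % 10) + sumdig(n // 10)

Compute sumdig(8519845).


sumdig(8519845) = 5 + sumdig(851984)
sumdig(851984) = 4 + sumdig(85198)
sumdig(85198) = 8 + sumdig(8519)
sumdig(8519) = 9 + sumdig(851)
sumdig(851) = 1 + sumdig(85)
sumdig(85) = 5 + sumdig(8)
sumdig(8) = 8  (base case)
Total: 5 + 4 + 8 + 9 + 1 + 5 + 8 = 40

40


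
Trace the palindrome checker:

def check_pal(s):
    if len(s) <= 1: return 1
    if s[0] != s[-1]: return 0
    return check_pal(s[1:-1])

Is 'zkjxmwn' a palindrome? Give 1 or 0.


check_pal('zkjxmwn'): s[0]='z' != s[-1]='n' -> return 0
Result: 0 (not a palindrome)

0


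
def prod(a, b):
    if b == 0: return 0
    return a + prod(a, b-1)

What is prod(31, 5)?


prod(31, 5) = 31 + prod(31, 4)
prod(31, 4) = 31 + prod(31, 3)
prod(31, 3) = 31 + prod(31, 2)
prod(31, 2) = 31 + prod(31, 1)
prod(31, 1) = 31 + prod(31, 0)
prod(31, 0) = 0  (base case)
Total: 31 + 31 + 31 + 31 + 31 + 0 = 155

155


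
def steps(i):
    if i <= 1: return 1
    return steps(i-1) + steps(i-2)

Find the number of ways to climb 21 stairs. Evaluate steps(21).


Building up from base cases:
steps(0) = 1
steps(1) = 1
steps(2) = steps(1) + steps(0) = 1 + 1 = 2
steps(3) = steps(2) + steps(1) = 2 + 1 = 3
steps(4) = steps(3) + steps(2) = 3 + 2 = 5
steps(5) = steps(4) + steps(3) = 5 + 3 = 8
steps(6) = steps(5) + steps(4) = 8 + 5 = 13
steps(7) = steps(6) + steps(5) = 13 + 8 = 21
steps(8) = steps(7) + steps(6) = 21 + 13 = 34
steps(9) = steps(8) + steps(7) = 34 + 21 = 55
steps(10) = steps(9) + steps(8) = 55 + 34 = 89
steps(11) = steps(10) + steps(9) = 89 + 55 = 144
steps(12) = steps(11) + steps(10) = 144 + 89 = 233
steps(13) = steps(12) + steps(11) = 233 + 144 = 377
steps(14) = steps(13) + steps(12) = 377 + 233 = 610
steps(15) = steps(14) + steps(13) = 610 + 377 = 987
steps(16) = steps(15) + steps(14) = 987 + 610 = 1597
steps(17) = steps(16) + steps(15) = 1597 + 987 = 2584
steps(18) = steps(17) + steps(16) = 2584 + 1597 = 4181
steps(19) = steps(18) + steps(17) = 4181 + 2584 = 6765
steps(20) = steps(19) + steps(18) = 6765 + 4181 = 10946
steps(21) = steps(20) + steps(19) = 10946 + 6765 = 17711

17711


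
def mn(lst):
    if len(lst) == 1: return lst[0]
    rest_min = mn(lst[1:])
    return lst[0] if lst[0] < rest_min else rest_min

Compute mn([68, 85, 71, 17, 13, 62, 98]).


mn([68, 85, 71, 17, 13, 62, 98]): compare 68 with mn([85, 71, 17, 13, 62, 98])
mn([85, 71, 17, 13, 62, 98]): compare 85 with mn([71, 17, 13, 62, 98])
mn([71, 17, 13, 62, 98]): compare 71 with mn([17, 13, 62, 98])
mn([17, 13, 62, 98]): compare 17 with mn([13, 62, 98])
mn([13, 62, 98]): compare 13 with mn([62, 98])
mn([62, 98]): compare 62 with mn([98])
mn([98]) = 98  (base case)
Compare 62 with 98 -> 62
Compare 13 with 62 -> 13
Compare 17 with 13 -> 13
Compare 71 with 13 -> 13
Compare 85 with 13 -> 13
Compare 68 with 13 -> 13

13


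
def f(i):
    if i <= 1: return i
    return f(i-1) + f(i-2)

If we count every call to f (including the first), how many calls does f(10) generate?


Let C(n) = total calls for f(n)
C(0) = 1, C(1) = 1
C(2) = 1 + C(1) + C(0) = 1 + 1 + 1 = 3
C(3) = 1 + C(2) + C(1) = 1 + 3 + 1 = 5
C(4) = 1 + C(3) + C(2) = 1 + 5 + 3 = 9
C(5) = 1 + C(4) + C(3) = 1 + 9 + 5 = 15
C(6) = 1 + C(5) + C(4) = 1 + 15 + 9 = 25
C(7) = 1 + C(6) + C(5) = 1 + 25 + 15 = 41
C(8) = 1 + C(7) + C(6) = 1 + 41 + 25 = 67
C(9) = 1 + C(8) + C(7) = 1 + 67 + 41 = 109
C(10) = 1 + C(9) + C(8) = 1 + 109 + 67 = 177

177


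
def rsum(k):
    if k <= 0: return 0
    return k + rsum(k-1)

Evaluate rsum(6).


rsum(6)
= 6 + 5 + 4 + 3 + 2 + 1 + rsum(0)
= 6 + 5 + 4 + 3 + 2 + 1 + 0
= 21

21


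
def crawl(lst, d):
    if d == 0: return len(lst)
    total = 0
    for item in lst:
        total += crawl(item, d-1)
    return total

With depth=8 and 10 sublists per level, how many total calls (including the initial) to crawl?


At depth 0 (root): 1 call
At depth 1: each of 1 parents calls crawl on 10 children = 10 calls
At depth 2: each of 10 parents calls crawl on 10 children = 100 calls
At depth 3: each of 100 parents calls crawl on 10 children = 1000 calls
At depth 4: each of 1000 parents calls crawl on 10 children = 10000 calls
At depth 5: each of 10000 parents calls crawl on 10 children = 100000 calls
At depth 6: each of 100000 parents calls crawl on 10 children = 1000000 calls
At depth 7: each of 1000000 parents calls crawl on 10 children = 10000000 calls
At depth 8: each of 10000000 parents calls crawl on 10 children = 100000000 calls
Total: 1 + 10 + 100 + 1000 + 10000 + 100000 + 1000000 + 10000000 + 100000000 = 111111111

111111111


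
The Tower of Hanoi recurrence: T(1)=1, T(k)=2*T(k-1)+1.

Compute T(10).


T(10) = 2 * T(9) + 1
T(9) = 2 * T(8) + 1
T(8) = 2 * T(7) + 1
T(7) = 2 * T(6) + 1
T(6) = 2 * T(5) + 1
T(5) = 2 * T(4) + 1
T(4) = 2 * T(3) + 1
T(3) = 2 * T(2) + 1
T(2) = 2 * T(1) + 1
T(1) = 1  (base case)
T(2) = 2 * 1 + 1 = 3
T(3) = 2 * 3 + 1 = 7
T(4) = 2 * 7 + 1 = 15
T(5) = 2 * 15 + 1 = 31
T(6) = 2 * 31 + 1 = 63
T(7) = 2 * 63 + 1 = 127
T(8) = 2 * 127 + 1 = 255
T(9) = 2 * 255 + 1 = 511
T(10) = 2 * 511 + 1 = 1023

1023


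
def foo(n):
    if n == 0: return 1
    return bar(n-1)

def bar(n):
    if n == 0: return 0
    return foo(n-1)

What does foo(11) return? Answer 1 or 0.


foo(11) = bar(10)
bar(10) = foo(9)
foo(9) = bar(8)
bar(8) = foo(7)
foo(7) = bar(6)
bar(6) = foo(5)
foo(5) = bar(4)
bar(4) = foo(3)
foo(3) = bar(2)
bar(2) = foo(1)
foo(1) = bar(0)
bar(0) = 0  (base case)
Result: 0

0


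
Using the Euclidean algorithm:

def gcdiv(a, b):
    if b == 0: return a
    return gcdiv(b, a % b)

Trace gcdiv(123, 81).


gcdiv(123, 81) = gcdiv(81, 42)
gcdiv(81, 42) = gcdiv(42, 39)
gcdiv(42, 39) = gcdiv(39, 3)
gcdiv(39, 3) = gcdiv(3, 0)
gcdiv(3, 0) = 3  (base case)

3


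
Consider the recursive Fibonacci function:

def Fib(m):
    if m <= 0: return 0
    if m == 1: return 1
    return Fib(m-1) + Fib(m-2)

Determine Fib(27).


Computing Fib(27) bottom-up:
Fib(0) = 0
Fib(1) = 1
Fib(2) = Fib(1) + Fib(0) = 1 + 0 = 1
Fib(3) = Fib(2) + Fib(1) = 1 + 1 = 2
Fib(4) = Fib(3) + Fib(2) = 2 + 1 = 3
Fib(5) = Fib(4) + Fib(3) = 3 + 2 = 5
Fib(6) = Fib(5) + Fib(4) = 5 + 3 = 8
Fib(7) = Fib(6) + Fib(5) = 8 + 5 = 13
Fib(8) = Fib(7) + Fib(6) = 13 + 8 = 21
Fib(9) = Fib(8) + Fib(7) = 21 + 13 = 34
Fib(10) = Fib(9) + Fib(8) = 34 + 21 = 55
Fib(11) = Fib(10) + Fib(9) = 55 + 34 = 89
Fib(12) = Fib(11) + Fib(10) = 89 + 55 = 144
Fib(13) = Fib(12) + Fib(11) = 144 + 89 = 233
Fib(14) = Fib(13) + Fib(12) = 233 + 144 = 377
Fib(15) = Fib(14) + Fib(13) = 377 + 233 = 610
Fib(16) = Fib(15) + Fib(14) = 610 + 377 = 987
Fib(17) = Fib(16) + Fib(15) = 987 + 610 = 1597
Fib(18) = Fib(17) + Fib(16) = 1597 + 987 = 2584
Fib(19) = Fib(18) + Fib(17) = 2584 + 1597 = 4181
Fib(20) = Fib(19) + Fib(18) = 4181 + 2584 = 6765
Fib(21) = Fib(20) + Fib(19) = 6765 + 4181 = 10946
Fib(22) = Fib(21) + Fib(20) = 10946 + 6765 = 17711
Fib(23) = Fib(22) + Fib(21) = 17711 + 10946 = 28657
Fib(24) = Fib(23) + Fib(22) = 28657 + 17711 = 46368
Fib(25) = Fib(24) + Fib(23) = 46368 + 28657 = 75025
Fib(26) = Fib(25) + Fib(24) = 75025 + 46368 = 121393
Fib(27) = Fib(26) + Fib(25) = 121393 + 75025 = 196418

196418


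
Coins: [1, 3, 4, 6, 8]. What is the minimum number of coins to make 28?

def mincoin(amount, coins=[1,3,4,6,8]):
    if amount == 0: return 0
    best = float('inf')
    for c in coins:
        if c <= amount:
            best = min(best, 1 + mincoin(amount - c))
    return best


Building up with DP:
mincoin(0) = 0
mincoin(1) = min(1+mincoin(0)=1+0=1) = 1
mincoin(2) = min(1+mincoin(1)=1+1=2) = 2
mincoin(3) = min(1+mincoin(2)=1+2=3, 1+mincoin(0)=1+0=1) = 1
mincoin(4) = min(1+mincoin(3)=1+1=2, 1+mincoin(1)=1+1=2, 1+mincoin(0)=1+0=1) = 1
mincoin(5) = min(1+mincoin(4)=1+1=2, 1+mincoin(2)=1+2=3, 1+mincoin(1)=1+1=2) = 2
mincoin(6) = min(1+mincoin(5)=1+2=3, 1+mincoin(3)=1+1=2, 1+mincoin(2)=1+2=3, 1+mincoin(0)=1+0=1) = 1
mincoin(7) = min(1+mincoin(6)=1+1=2, 1+mincoin(4)=1+1=2, 1+mincoin(3)=1+1=2, 1+mincoin(1)=1+1=2) = 2
mincoin(8) = min(1+mincoin(7)=1+2=3, 1+mincoin(5)=1+2=3, 1+mincoin(4)=1+1=2, 1+mincoin(2)=1+2=3, 1+mincoin(0)=1+0=1) = 1
mincoin(9) = min(1+mincoin(8)=1+1=2, 1+mincoin(6)=1+1=2, 1+mincoin(5)=1+2=3, 1+mincoin(3)=1+1=2, 1+mincoin(1)=1+1=2) = 2
mincoin(10) = min(1+mincoin(9)=1+2=3, 1+mincoin(7)=1+2=3, 1+mincoin(6)=1+1=2, 1+mincoin(4)=1+1=2, 1+mincoin(2)=1+2=3) = 2
mincoin(11) = min(1+mincoin(10)=1+2=3, 1+mincoin(8)=1+1=2, 1+mincoin(7)=1+2=3, 1+mincoin(5)=1+2=3, 1+mincoin(3)=1+1=2) = 2
mincoin(12) = min(1+mincoin(11)=1+2=3, 1+mincoin(9)=1+2=3, 1+mincoin(8)=1+1=2, 1+mincoin(6)=1+1=2, 1+mincoin(4)=1+1=2) = 2
mincoin(13) = min(1+mincoin(12)=1+2=3, 1+mincoin(10)=1+2=3, 1+mincoin(9)=1+2=3, 1+mincoin(7)=1+2=3, 1+mincoin(5)=1+2=3) = 3
mincoin(14) = min(1+mincoin(13)=1+3=4, 1+mincoin(11)=1+2=3, 1+mincoin(10)=1+2=3, 1+mincoin(8)=1+1=2, 1+mincoin(6)=1+1=2) = 2
mincoin(15) = min(1+mincoin(14)=1+2=3, 1+mincoin(12)=1+2=3, 1+mincoin(11)=1+2=3, 1+mincoin(9)=1+2=3, 1+mincoin(7)=1+2=3) = 3
mincoin(16) = min(1+mincoin(15)=1+3=4, 1+mincoin(13)=1+3=4, 1+mincoin(12)=1+2=3, 1+mincoin(10)=1+2=3, 1+mincoin(8)=1+1=2) = 2
mincoin(17) = min(1+mincoin(16)=1+2=3, 1+mincoin(14)=1+2=3, 1+mincoin(13)=1+3=4, 1+mincoin(11)=1+2=3, 1+mincoin(9)=1+2=3) = 3
mincoin(18) = min(1+mincoin(17)=1+3=4, 1+mincoin(15)=1+3=4, 1+mincoin(14)=1+2=3, 1+mincoin(12)=1+2=3, 1+mincoin(10)=1+2=3) = 3
mincoin(19) = min(1+mincoin(18)=1+3=4, 1+mincoin(16)=1+2=3, 1+mincoin(15)=1+3=4, 1+mincoin(13)=1+3=4, 1+mincoin(11)=1+2=3) = 3
mincoin(20) = min(1+mincoin(19)=1+3=4, 1+mincoin(17)=1+3=4, 1+mincoin(16)=1+2=3, 1+mincoin(14)=1+2=3, 1+mincoin(12)=1+2=3) = 3
mincoin(21) = min(1+mincoin(20)=1+3=4, 1+mincoin(18)=1+3=4, 1+mincoin(17)=1+3=4, 1+mincoin(15)=1+3=4, 1+mincoin(13)=1+3=4) = 4
mincoin(22) = min(1+mincoin(21)=1+4=5, 1+mincoin(19)=1+3=4, 1+mincoin(18)=1+3=4, 1+mincoin(16)=1+2=3, 1+mincoin(14)=1+2=3) = 3
mincoin(23) = min(1+mincoin(22)=1+3=4, 1+mincoin(20)=1+3=4, 1+mincoin(19)=1+3=4, 1+mincoin(17)=1+3=4, 1+mincoin(15)=1+3=4) = 4
mincoin(24) = min(1+mincoin(23)=1+4=5, 1+mincoin(21)=1+4=5, 1+mincoin(20)=1+3=4, 1+mincoin(18)=1+3=4, 1+mincoin(16)=1+2=3) = 3
mincoin(25) = min(1+mincoin(24)=1+3=4, 1+mincoin(22)=1+3=4, 1+mincoin(21)=1+4=5, 1+mincoin(19)=1+3=4, 1+mincoin(17)=1+3=4) = 4
mincoin(26) = min(1+mincoin(25)=1+4=5, 1+mincoin(23)=1+4=5, 1+mincoin(22)=1+3=4, 1+mincoin(20)=1+3=4, 1+mincoin(18)=1+3=4) = 4
mincoin(27) = min(1+mincoin(26)=1+4=5, 1+mincoin(24)=1+3=4, 1+mincoin(23)=1+4=5, 1+mincoin(21)=1+4=5, 1+mincoin(19)=1+3=4) = 4
mincoin(28) = min(1+mincoin(27)=1+4=5, 1+mincoin(25)=1+4=5, 1+mincoin(24)=1+3=4, 1+mincoin(22)=1+3=4, 1+mincoin(20)=1+3=4) = 4

4


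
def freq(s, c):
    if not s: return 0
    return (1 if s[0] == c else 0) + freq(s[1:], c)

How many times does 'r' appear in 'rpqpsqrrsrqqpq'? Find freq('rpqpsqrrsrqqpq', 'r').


s[0]='r' == 'r' -> 1
s[0]='p' != 'r' -> 0
s[0]='q' != 'r' -> 0
s[0]='p' != 'r' -> 0
s[0]='s' != 'r' -> 0
s[0]='q' != 'r' -> 0
s[0]='r' == 'r' -> 1
s[0]='r' == 'r' -> 1
s[0]='s' != 'r' -> 0
s[0]='r' == 'r' -> 1
s[0]='q' != 'r' -> 0
s[0]='q' != 'r' -> 0
s[0]='p' != 'r' -> 0
s[0]='q' != 'r' -> 0
Sum: 1 + 0 + 0 + 0 + 0 + 0 + 1 + 1 + 0 + 1 + 0 + 0 + 0 + 0 = 4

4


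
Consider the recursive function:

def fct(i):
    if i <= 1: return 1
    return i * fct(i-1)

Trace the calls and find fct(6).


fct(6)
= 6 * fct(5)
= 6 * 5 * fct(4)
= 6 * 5 * 4 * fct(3)
= 6 * 5 * 4 * 3 * fct(2)
= 6 * 5 * 4 * 3 * 2 * fct(1)
= 6 * 5 * 4 * 3 * 2 * 1
= 720

720


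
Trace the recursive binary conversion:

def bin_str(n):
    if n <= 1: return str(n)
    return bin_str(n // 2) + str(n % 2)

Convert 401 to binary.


bin_str(401) = bin_str(200) + '1'
bin_str(200) = bin_str(100) + '0'
bin_str(100) = bin_str(50) + '0'
bin_str(50) = bin_str(25) + '0'
bin_str(25) = bin_str(12) + '1'
bin_str(12) = bin_str(6) + '0'
bin_str(6) = bin_str(3) + '0'
bin_str(3) = bin_str(1) + '1'
bin_str(1) = '1'  (base case)
Concatenating: '1' + '1' + '0' + '0' + '1' + '0' + '0' + '0' + '1' = '110010001'

110010001


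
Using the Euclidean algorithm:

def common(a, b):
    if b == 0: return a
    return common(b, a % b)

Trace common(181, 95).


common(181, 95) = common(95, 86)
common(95, 86) = common(86, 9)
common(86, 9) = common(9, 5)
common(9, 5) = common(5, 4)
common(5, 4) = common(4, 1)
common(4, 1) = common(1, 0)
common(1, 0) = 1  (base case)

1


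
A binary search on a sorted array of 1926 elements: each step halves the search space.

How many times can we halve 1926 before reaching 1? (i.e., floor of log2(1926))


1926 / 2 = 963
963 / 2 = 481
481 / 2 = 240
240 / 2 = 120
120 / 2 = 60
60 / 2 = 30
30 / 2 = 15
15 / 2 = 7
7 / 2 = 3
3 / 2 = 1
Reached 1 after 10 halvings

10


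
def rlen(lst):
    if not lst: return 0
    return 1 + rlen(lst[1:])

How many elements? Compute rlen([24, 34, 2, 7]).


rlen([24, 34, 2, 7]) = 1 + rlen([34, 2, 7])
rlen([34, 2, 7]) = 1 + rlen([2, 7])
rlen([2, 7]) = 1 + rlen([7])
rlen([7]) = 1 + rlen([])
rlen([]) = 0  (base case)
Unwinding: 1 + 1 + 1 + 1 + 0 = 4

4


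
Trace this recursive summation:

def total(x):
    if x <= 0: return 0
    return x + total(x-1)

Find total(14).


total(14)
= 14 + 13 + 12 + 11 + 10 + 9 + 8 + 7 + 6 + 5 + 4 + 3 + 2 + 1 + total(0)
= 14 + 13 + 12 + 11 + 10 + 9 + 8 + 7 + 6 + 5 + 4 + 3 + 2 + 1 + 0
= 105

105


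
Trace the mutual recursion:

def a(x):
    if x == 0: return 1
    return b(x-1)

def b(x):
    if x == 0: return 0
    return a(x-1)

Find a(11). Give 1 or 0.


a(11) = b(10)
b(10) = a(9)
a(9) = b(8)
b(8) = a(7)
a(7) = b(6)
b(6) = a(5)
a(5) = b(4)
b(4) = a(3)
a(3) = b(2)
b(2) = a(1)
a(1) = b(0)
b(0) = 0  (base case)
Result: 0

0


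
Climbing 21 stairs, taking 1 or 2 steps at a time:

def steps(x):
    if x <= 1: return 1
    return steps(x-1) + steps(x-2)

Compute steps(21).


Building up from base cases:
steps(0) = 1
steps(1) = 1
steps(2) = steps(1) + steps(0) = 1 + 1 = 2
steps(3) = steps(2) + steps(1) = 2 + 1 = 3
steps(4) = steps(3) + steps(2) = 3 + 2 = 5
steps(5) = steps(4) + steps(3) = 5 + 3 = 8
steps(6) = steps(5) + steps(4) = 8 + 5 = 13
steps(7) = steps(6) + steps(5) = 13 + 8 = 21
steps(8) = steps(7) + steps(6) = 21 + 13 = 34
steps(9) = steps(8) + steps(7) = 34 + 21 = 55
steps(10) = steps(9) + steps(8) = 55 + 34 = 89
steps(11) = steps(10) + steps(9) = 89 + 55 = 144
steps(12) = steps(11) + steps(10) = 144 + 89 = 233
steps(13) = steps(12) + steps(11) = 233 + 144 = 377
steps(14) = steps(13) + steps(12) = 377 + 233 = 610
steps(15) = steps(14) + steps(13) = 610 + 377 = 987
steps(16) = steps(15) + steps(14) = 987 + 610 = 1597
steps(17) = steps(16) + steps(15) = 1597 + 987 = 2584
steps(18) = steps(17) + steps(16) = 2584 + 1597 = 4181
steps(19) = steps(18) + steps(17) = 4181 + 2584 = 6765
steps(20) = steps(19) + steps(18) = 6765 + 4181 = 10946
steps(21) = steps(20) + steps(19) = 10946 + 6765 = 17711

17711


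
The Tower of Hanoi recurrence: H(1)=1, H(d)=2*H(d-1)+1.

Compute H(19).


H(19) = 2 * H(18) + 1
H(18) = 2 * H(17) + 1
H(17) = 2 * H(16) + 1
H(16) = 2 * H(15) + 1
H(15) = 2 * H(14) + 1
H(14) = 2 * H(13) + 1
H(13) = 2 * H(12) + 1
H(12) = 2 * H(11) + 1
H(11) = 2 * H(10) + 1
H(10) = 2 * H(9) + 1
H(9) = 2 * H(8) + 1
H(8) = 2 * H(7) + 1
H(7) = 2 * H(6) + 1
H(6) = 2 * H(5) + 1
H(5) = 2 * H(4) + 1
H(4) = 2 * H(3) + 1
H(3) = 2 * H(2) + 1
H(2) = 2 * H(1) + 1
H(1) = 1  (base case)
H(2) = 2 * 1 + 1 = 3
H(3) = 2 * 3 + 1 = 7
H(4) = 2 * 7 + 1 = 15
H(5) = 2 * 15 + 1 = 31
H(6) = 2 * 31 + 1 = 63
H(7) = 2 * 63 + 1 = 127
H(8) = 2 * 127 + 1 = 255
H(9) = 2 * 255 + 1 = 511
H(10) = 2 * 511 + 1 = 1023
H(11) = 2 * 1023 + 1 = 2047
H(12) = 2 * 2047 + 1 = 4095
H(13) = 2 * 4095 + 1 = 8191
H(14) = 2 * 8191 + 1 = 16383
H(15) = 2 * 16383 + 1 = 32767
H(16) = 2 * 32767 + 1 = 65535
H(17) = 2 * 65535 + 1 = 131071
H(18) = 2 * 131071 + 1 = 262143
H(19) = 2 * 262143 + 1 = 524287

524287


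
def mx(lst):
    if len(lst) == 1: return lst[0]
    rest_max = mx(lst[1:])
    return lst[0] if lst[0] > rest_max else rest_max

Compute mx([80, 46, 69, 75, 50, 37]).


mx([80, 46, 69, 75, 50, 37]): compare 80 with mx([46, 69, 75, 50, 37])
mx([46, 69, 75, 50, 37]): compare 46 with mx([69, 75, 50, 37])
mx([69, 75, 50, 37]): compare 69 with mx([75, 50, 37])
mx([75, 50, 37]): compare 75 with mx([50, 37])
mx([50, 37]): compare 50 with mx([37])
mx([37]) = 37  (base case)
Compare 50 with 37 -> 50
Compare 75 with 50 -> 75
Compare 69 with 75 -> 75
Compare 46 with 75 -> 75
Compare 80 with 75 -> 80

80


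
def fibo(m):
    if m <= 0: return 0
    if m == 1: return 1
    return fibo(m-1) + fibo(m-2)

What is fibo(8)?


Computing fibo(8) bottom-up:
fibo(0) = 0
fibo(1) = 1
fibo(2) = fibo(1) + fibo(0) = 1 + 0 = 1
fibo(3) = fibo(2) + fibo(1) = 1 + 1 = 2
fibo(4) = fibo(3) + fibo(2) = 2 + 1 = 3
fibo(5) = fibo(4) + fibo(3) = 3 + 2 = 5
fibo(6) = fibo(5) + fibo(4) = 5 + 3 = 8
fibo(7) = fibo(6) + fibo(5) = 8 + 5 = 13
fibo(8) = fibo(7) + fibo(6) = 13 + 8 = 21

21


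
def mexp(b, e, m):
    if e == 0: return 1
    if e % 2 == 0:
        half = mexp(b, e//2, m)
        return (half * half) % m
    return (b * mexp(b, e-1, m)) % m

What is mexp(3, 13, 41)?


mexp(3, 13, 41): e is odd, compute mexp(3, 12, 41)
  mexp(3, 12, 41): e is even, compute mexp(3, 6, 41)
    mexp(3, 6, 41): e is even, compute mexp(3, 3, 41)
      mexp(3, 3, 41): e is odd, compute mexp(3, 2, 41)
        mexp(3, 2, 41): e is even, compute mexp(3, 1, 41)
          mexp(3, 1, 41): e is odd, compute mexp(3, 0, 41)
          mexp(3, 0, 41) = 1
          (3 * 1) % 41 = 3
        half=3, (3*3) % 41 = 9
      (3 * 9) % 41 = 27
    half=27, (27*27) % 41 = 32
  half=32, (32*32) % 41 = 40
(3 * 40) % 41 = 38

38


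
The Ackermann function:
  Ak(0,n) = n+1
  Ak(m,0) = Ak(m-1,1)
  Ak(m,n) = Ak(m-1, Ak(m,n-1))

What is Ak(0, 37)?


Ak(0, 37) = 38
Result: Ak(0, 37) = 38

38


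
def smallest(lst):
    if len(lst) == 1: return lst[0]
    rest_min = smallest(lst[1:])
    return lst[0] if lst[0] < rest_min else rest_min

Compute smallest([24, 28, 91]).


smallest([24, 28, 91]): compare 24 with smallest([28, 91])
smallest([28, 91]): compare 28 with smallest([91])
smallest([91]) = 91  (base case)
Compare 28 with 91 -> 28
Compare 24 with 28 -> 24

24


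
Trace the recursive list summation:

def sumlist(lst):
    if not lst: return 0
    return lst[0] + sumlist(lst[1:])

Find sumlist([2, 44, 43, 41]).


sumlist([2, 44, 43, 41]) = 2 + sumlist([44, 43, 41])
sumlist([44, 43, 41]) = 44 + sumlist([43, 41])
sumlist([43, 41]) = 43 + sumlist([41])
sumlist([41]) = 41 + sumlist([])
sumlist([]) = 0  (base case)
Total: 2 + 44 + 43 + 41 + 0 = 130

130


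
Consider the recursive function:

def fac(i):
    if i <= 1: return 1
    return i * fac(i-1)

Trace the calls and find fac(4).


fac(4)
= 4 * fac(3)
= 4 * 3 * fac(2)
= 4 * 3 * 2 * fac(1)
= 4 * 3 * 2 * 1
= 24

24


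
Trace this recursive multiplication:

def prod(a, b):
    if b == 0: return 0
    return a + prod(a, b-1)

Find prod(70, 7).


prod(70, 7) = 70 + prod(70, 6)
prod(70, 6) = 70 + prod(70, 5)
prod(70, 5) = 70 + prod(70, 4)
prod(70, 4) = 70 + prod(70, 3)
prod(70, 3) = 70 + prod(70, 2)
prod(70, 2) = 70 + prod(70, 1)
prod(70, 1) = 70 + prod(70, 0)
prod(70, 0) = 0  (base case)
Total: 70 + 70 + 70 + 70 + 70 + 70 + 70 + 0 = 490

490


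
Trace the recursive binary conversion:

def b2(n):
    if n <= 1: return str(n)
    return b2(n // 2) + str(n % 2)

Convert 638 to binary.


b2(638) = b2(319) + '0'
b2(319) = b2(159) + '1'
b2(159) = b2(79) + '1'
b2(79) = b2(39) + '1'
b2(39) = b2(19) + '1'
b2(19) = b2(9) + '1'
b2(9) = b2(4) + '1'
b2(4) = b2(2) + '0'
b2(2) = b2(1) + '0'
b2(1) = '1'  (base case)
Concatenating: '1' + '0' + '0' + '1' + '1' + '1' + '1' + '1' + '1' + '0' = '1001111110'

1001111110


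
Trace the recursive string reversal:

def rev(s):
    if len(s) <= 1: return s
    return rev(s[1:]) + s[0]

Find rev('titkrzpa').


rev('titkrzpa') = rev('itkrzpa') + 't'
rev('itkrzpa') = rev('tkrzpa') + 'i'
rev('tkrzpa') = rev('krzpa') + 't'
rev('krzpa') = rev('rzpa') + 'k'
rev('rzpa') = rev('zpa') + 'r'
rev('zpa') = rev('pa') + 'z'
rev('pa') = rev('a') + 'p'
rev('a') = 'a'  (base case)
Concatenating: 'a' + 'p' + 'z' + 'r' + 'k' + 't' + 'i' + 't' = 'apzrktit'

apzrktit


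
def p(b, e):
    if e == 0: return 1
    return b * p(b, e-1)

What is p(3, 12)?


p(3, 12)
= 3 * p(3, 11)
= 3 * 3 * p(3, 10)
= 3 * 3 * 3 * p(3, 9)
= 3 * 3 * 3 * 3 * p(3, 8)
= 3 * 3 * 3 * 3 * 3 * p(3, 7)
= 3 * 3 * 3 * 3 * 3 * 3 * p(3, 6)
= 3 * 3 * 3 * 3 * 3 * 3 * 3 * p(3, 5)
= 3 * 3 * 3 * 3 * 3 * 3 * 3 * 3 * p(3, 4)
= 3 * 3 * 3 * 3 * 3 * 3 * 3 * 3 * 3 * p(3, 3)
= 3 * 3 * 3 * 3 * 3 * 3 * 3 * 3 * 3 * 3 * p(3, 2)
= 3 * 3 * 3 * 3 * 3 * 3 * 3 * 3 * 3 * 3 * 3 * p(3, 1)
= 3 * 3 * 3 * 3 * 3 * 3 * 3 * 3 * 3 * 3 * 3 * 3 * p(3, 0)
= 3 * 3 * 3 * 3 * 3 * 3 * 3 * 3 * 3 * 3 * 3 * 3 * 1
= 531441

531441


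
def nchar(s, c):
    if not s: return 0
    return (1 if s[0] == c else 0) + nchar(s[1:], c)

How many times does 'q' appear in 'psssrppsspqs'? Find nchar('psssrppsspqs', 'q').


s[0]='p' != 'q' -> 0
s[0]='s' != 'q' -> 0
s[0]='s' != 'q' -> 0
s[0]='s' != 'q' -> 0
s[0]='r' != 'q' -> 0
s[0]='p' != 'q' -> 0
s[0]='p' != 'q' -> 0
s[0]='s' != 'q' -> 0
s[0]='s' != 'q' -> 0
s[0]='p' != 'q' -> 0
s[0]='q' == 'q' -> 1
s[0]='s' != 'q' -> 0
Sum: 0 + 0 + 0 + 0 + 0 + 0 + 0 + 0 + 0 + 0 + 1 + 0 = 1

1


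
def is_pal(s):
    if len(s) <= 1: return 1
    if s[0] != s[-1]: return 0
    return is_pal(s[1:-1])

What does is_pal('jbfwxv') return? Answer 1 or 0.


is_pal('jbfwxv'): s[0]='j' != s[-1]='v' -> return 0
Result: 0 (not a palindrome)

0


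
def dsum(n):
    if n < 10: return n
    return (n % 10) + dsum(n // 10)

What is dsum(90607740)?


dsum(90607740) = 0 + dsum(9060774)
dsum(9060774) = 4 + dsum(906077)
dsum(906077) = 7 + dsum(90607)
dsum(90607) = 7 + dsum(9060)
dsum(9060) = 0 + dsum(906)
dsum(906) = 6 + dsum(90)
dsum(90) = 0 + dsum(9)
dsum(9) = 9  (base case)
Total: 0 + 4 + 7 + 7 + 0 + 6 + 0 + 9 = 33

33


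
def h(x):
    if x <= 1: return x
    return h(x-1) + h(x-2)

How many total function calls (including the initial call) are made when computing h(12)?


Let C(n) = total calls for h(n)
C(0) = 1, C(1) = 1
C(2) = 1 + C(1) + C(0) = 1 + 1 + 1 = 3
C(3) = 1 + C(2) + C(1) = 1 + 3 + 1 = 5
C(4) = 1 + C(3) + C(2) = 1 + 5 + 3 = 9
C(5) = 1 + C(4) + C(3) = 1 + 9 + 5 = 15
C(6) = 1 + C(5) + C(4) = 1 + 15 + 9 = 25
C(7) = 1 + C(6) + C(5) = 1 + 25 + 15 = 41
C(8) = 1 + C(7) + C(6) = 1 + 41 + 25 = 67
C(9) = 1 + C(8) + C(7) = 1 + 67 + 41 = 109
C(10) = 1 + C(9) + C(8) = 1 + 109 + 67 = 177
C(11) = 1 + C(10) + C(9) = 1 + 177 + 109 = 287
C(12) = 1 + C(11) + C(10) = 1 + 287 + 177 = 465

465


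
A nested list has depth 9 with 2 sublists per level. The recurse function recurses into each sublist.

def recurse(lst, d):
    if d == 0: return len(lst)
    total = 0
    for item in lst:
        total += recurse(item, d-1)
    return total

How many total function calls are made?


At depth 0 (root): 1 call
At depth 1: each of 1 parents calls recurse on 2 children = 2 calls
At depth 2: each of 2 parents calls recurse on 2 children = 4 calls
At depth 3: each of 4 parents calls recurse on 2 children = 8 calls
At depth 4: each of 8 parents calls recurse on 2 children = 16 calls
At depth 5: each of 16 parents calls recurse on 2 children = 32 calls
At depth 6: each of 32 parents calls recurse on 2 children = 64 calls
At depth 7: each of 64 parents calls recurse on 2 children = 128 calls
At depth 8: each of 128 parents calls recurse on 2 children = 256 calls
At depth 9: each of 256 parents calls recurse on 2 children = 512 calls
Total: 1 + 2 + 4 + 8 + 16 + 32 + 64 + 128 + 256 + 512 = 1023

1023


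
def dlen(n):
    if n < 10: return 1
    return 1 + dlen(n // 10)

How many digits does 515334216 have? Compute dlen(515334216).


dlen(515334216) = 1 + dlen(51533421)
dlen(51533421) = 1 + dlen(5153342)
dlen(5153342) = 1 + dlen(515334)
dlen(515334) = 1 + dlen(51533)
dlen(51533) = 1 + dlen(5153)
dlen(5153) = 1 + dlen(515)
dlen(515) = 1 + dlen(51)
dlen(51) = 1 + dlen(5)
dlen(5) = 1  (base case: 5 < 10)
Unwinding: 1 + 1 + 1 + 1 + 1 + 1 + 1 + 1 + 1 = 9

9


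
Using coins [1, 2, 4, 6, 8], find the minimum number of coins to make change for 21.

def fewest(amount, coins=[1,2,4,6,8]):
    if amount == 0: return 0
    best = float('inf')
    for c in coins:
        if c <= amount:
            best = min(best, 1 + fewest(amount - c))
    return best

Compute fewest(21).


Building up with DP:
fewest(0) = 0
fewest(1) = min(1+fewest(0)=1+0=1) = 1
fewest(2) = min(1+fewest(1)=1+1=2, 1+fewest(0)=1+0=1) = 1
fewest(3) = min(1+fewest(2)=1+1=2, 1+fewest(1)=1+1=2) = 2
fewest(4) = min(1+fewest(3)=1+2=3, 1+fewest(2)=1+1=2, 1+fewest(0)=1+0=1) = 1
fewest(5) = min(1+fewest(4)=1+1=2, 1+fewest(3)=1+2=3, 1+fewest(1)=1+1=2) = 2
fewest(6) = min(1+fewest(5)=1+2=3, 1+fewest(4)=1+1=2, 1+fewest(2)=1+1=2, 1+fewest(0)=1+0=1) = 1
fewest(7) = min(1+fewest(6)=1+1=2, 1+fewest(5)=1+2=3, 1+fewest(3)=1+2=3, 1+fewest(1)=1+1=2) = 2
fewest(8) = min(1+fewest(7)=1+2=3, 1+fewest(6)=1+1=2, 1+fewest(4)=1+1=2, 1+fewest(2)=1+1=2, 1+fewest(0)=1+0=1) = 1
fewest(9) = min(1+fewest(8)=1+1=2, 1+fewest(7)=1+2=3, 1+fewest(5)=1+2=3, 1+fewest(3)=1+2=3, 1+fewest(1)=1+1=2) = 2
fewest(10) = min(1+fewest(9)=1+2=3, 1+fewest(8)=1+1=2, 1+fewest(6)=1+1=2, 1+fewest(4)=1+1=2, 1+fewest(2)=1+1=2) = 2
fewest(11) = min(1+fewest(10)=1+2=3, 1+fewest(9)=1+2=3, 1+fewest(7)=1+2=3, 1+fewest(5)=1+2=3, 1+fewest(3)=1+2=3) = 3
fewest(12) = min(1+fewest(11)=1+3=4, 1+fewest(10)=1+2=3, 1+fewest(8)=1+1=2, 1+fewest(6)=1+1=2, 1+fewest(4)=1+1=2) = 2
fewest(13) = min(1+fewest(12)=1+2=3, 1+fewest(11)=1+3=4, 1+fewest(9)=1+2=3, 1+fewest(7)=1+2=3, 1+fewest(5)=1+2=3) = 3
fewest(14) = min(1+fewest(13)=1+3=4, 1+fewest(12)=1+2=3, 1+fewest(10)=1+2=3, 1+fewest(8)=1+1=2, 1+fewest(6)=1+1=2) = 2
fewest(15) = min(1+fewest(14)=1+2=3, 1+fewest(13)=1+3=4, 1+fewest(11)=1+3=4, 1+fewest(9)=1+2=3, 1+fewest(7)=1+2=3) = 3
fewest(16) = min(1+fewest(15)=1+3=4, 1+fewest(14)=1+2=3, 1+fewest(12)=1+2=3, 1+fewest(10)=1+2=3, 1+fewest(8)=1+1=2) = 2
fewest(17) = min(1+fewest(16)=1+2=3, 1+fewest(15)=1+3=4, 1+fewest(13)=1+3=4, 1+fewest(11)=1+3=4, 1+fewest(9)=1+2=3) = 3
fewest(18) = min(1+fewest(17)=1+3=4, 1+fewest(16)=1+2=3, 1+fewest(14)=1+2=3, 1+fewest(12)=1+2=3, 1+fewest(10)=1+2=3) = 3
fewest(19) = min(1+fewest(18)=1+3=4, 1+fewest(17)=1+3=4, 1+fewest(15)=1+3=4, 1+fewest(13)=1+3=4, 1+fewest(11)=1+3=4) = 4
fewest(20) = min(1+fewest(19)=1+4=5, 1+fewest(18)=1+3=4, 1+fewest(16)=1+2=3, 1+fewest(14)=1+2=3, 1+fewest(12)=1+2=3) = 3
fewest(21) = min(1+fewest(20)=1+3=4, 1+fewest(19)=1+4=5, 1+fewest(17)=1+3=4, 1+fewest(15)=1+3=4, 1+fewest(13)=1+3=4) = 4

4


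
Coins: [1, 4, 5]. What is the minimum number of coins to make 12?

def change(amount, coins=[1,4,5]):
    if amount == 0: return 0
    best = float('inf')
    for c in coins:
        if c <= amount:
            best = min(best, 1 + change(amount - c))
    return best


Building up with DP:
change(0) = 0
change(1) = min(1+change(0)=1+0=1) = 1
change(2) = min(1+change(1)=1+1=2) = 2
change(3) = min(1+change(2)=1+2=3) = 3
change(4) = min(1+change(3)=1+3=4, 1+change(0)=1+0=1) = 1
change(5) = min(1+change(4)=1+1=2, 1+change(1)=1+1=2, 1+change(0)=1+0=1) = 1
change(6) = min(1+change(5)=1+1=2, 1+change(2)=1+2=3, 1+change(1)=1+1=2) = 2
change(7) = min(1+change(6)=1+2=3, 1+change(3)=1+3=4, 1+change(2)=1+2=3) = 3
change(8) = min(1+change(7)=1+3=4, 1+change(4)=1+1=2, 1+change(3)=1+3=4) = 2
change(9) = min(1+change(8)=1+2=3, 1+change(5)=1+1=2, 1+change(4)=1+1=2) = 2
change(10) = min(1+change(9)=1+2=3, 1+change(6)=1+2=3, 1+change(5)=1+1=2) = 2
change(11) = min(1+change(10)=1+2=3, 1+change(7)=1+3=4, 1+change(6)=1+2=3) = 3
change(12) = min(1+change(11)=1+3=4, 1+change(8)=1+2=3, 1+change(7)=1+3=4) = 3

3


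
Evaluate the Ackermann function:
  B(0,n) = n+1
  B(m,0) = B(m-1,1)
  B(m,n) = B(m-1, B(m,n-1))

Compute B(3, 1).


B(3, 1) = B(2, B(3, 0))
  B(3, 0) = B(2, 1)
    B(2, 1) = B(1, B(2, 0))
      B(2, 0) = B(1, 1)
        B(1, 1) = B(0, B(1, 0))
          B(1, 0) = B(0, 1)
          B(0, 1) = 2
          = B(0, 2)
          B(0, 2) = 3
      = B(1, 3)
      B(1, 3) = B(0, B(1, 2))
        B(1, 2) = B(0, B(1, 1))
          B(1, 1) = B(0, B(1, 0))
          B(1, 0) = B(0, 1)
          B(0, 1) = 2
            = B(0, 2)
          B(0, 2) = 3
          = B(0, 3)
          B(0, 3) = 4
        = B(0, 4)
        B(0, 4) = 5
  = B(2, 5)
  B(2, 5) = B(1, B(2, 4))
    B(2, 4) = B(1, B(2, 3))
      B(2, 3) = B(1, B(2, 2))
... (trace truncated)
Result: B(3, 1) = 13

13


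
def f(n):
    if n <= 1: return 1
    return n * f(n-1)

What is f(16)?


f(16)
= 16 * f(15)
= 16 * 15 * f(14)
= 16 * 15 * 14 * f(13)
= 16 * 15 * 14 * 13 * f(12)
= 16 * 15 * 14 * 13 * 12 * f(11)
= 16 * 15 * 14 * 13 * 12 * 11 * f(10)
= 16 * 15 * 14 * 13 * 12 * 11 * 10 * f(9)
= 16 * 15 * 14 * 13 * 12 * 11 * 10 * 9 * f(8)
= 16 * 15 * 14 * 13 * 12 * 11 * 10 * 9 * 8 * f(7)
= 16 * 15 * 14 * 13 * 12 * 11 * 10 * 9 * 8 * 7 * f(6)
= 16 * 15 * 14 * 13 * 12 * 11 * 10 * 9 * 8 * 7 * 6 * f(5)
= 16 * 15 * 14 * 13 * 12 * 11 * 10 * 9 * 8 * 7 * 6 * 5 * f(4)
= 16 * 15 * 14 * 13 * 12 * 11 * 10 * 9 * 8 * 7 * 6 * 5 * 4 * f(3)
= 16 * 15 * 14 * 13 * 12 * 11 * 10 * 9 * 8 * 7 * 6 * 5 * 4 * 3 * f(2)
= 16 * 15 * 14 * 13 * 12 * 11 * 10 * 9 * 8 * 7 * 6 * 5 * 4 * 3 * 2 * f(1)
= 16 * 15 * 14 * 13 * 12 * 11 * 10 * 9 * 8 * 7 * 6 * 5 * 4 * 3 * 2 * 1
= 20922789888000

20922789888000


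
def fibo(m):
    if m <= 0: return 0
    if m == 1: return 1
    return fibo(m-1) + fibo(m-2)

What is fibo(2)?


Computing fibo(2) bottom-up:
fibo(0) = 0
fibo(1) = 1
fibo(2) = fibo(1) + fibo(0) = 1 + 0 = 1

1
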